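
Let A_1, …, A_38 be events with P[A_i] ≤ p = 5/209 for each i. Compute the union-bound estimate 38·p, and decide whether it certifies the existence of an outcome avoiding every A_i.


Union bound: P[∪_{i=1}^{38} A_i] ≤ Σ_i P[A_i] ≤ 38·p = 38·(5/209) = 10/11.
Numerically: 10/11 ≈ 0.90909.
Is 10/11 < 1? YES.
Since P[∪ A_i] ≤ 10/11 < 1, the complement has P[∩ A_i^c] ≥ 1 − 10/11 = 1/11 > 0, so some outcome avoids every A_i.

38·p = 10/11 ≈ 0.90909; existence CERTIFIED by the union bound.


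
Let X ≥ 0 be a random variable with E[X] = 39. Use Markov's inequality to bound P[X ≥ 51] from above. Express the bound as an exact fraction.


μ = E[X] = 39, a = 51.
Markov: P[X ≥ 51] ≤ μ/a = (39)/51 = 13/17.
Numerically: ≈ 0.765.
(Since a = 51 > μ = 39.000, the bound 13/17 is < 1 and informative.)

P[X ≥ 51] ≤ 13/17 ≈ 0.765.


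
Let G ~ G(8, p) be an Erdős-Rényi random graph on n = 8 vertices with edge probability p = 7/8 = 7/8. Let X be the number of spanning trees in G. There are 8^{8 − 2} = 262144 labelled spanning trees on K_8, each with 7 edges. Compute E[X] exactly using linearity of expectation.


K_8 has 8^{8 − 2} = 262144 labelled spanning trees.
For each such spanning tree H, let X_H = 1 if all 7 edges of H are present in G. Then P[X_H = 1] = p^{7} = (7/8)^{7} = 823543/2097152.
By linearity of expectation: E[X] = Σ_H E[X_H] = 262144 · p^{7} = 262144 · 823543/2097152 = 823543/8.
Numerically: E[X] ≈ 1.029e+05.

E[X] = 262144 · (7/8)^{7} = 823543/8 ≈ 1.029e+05.


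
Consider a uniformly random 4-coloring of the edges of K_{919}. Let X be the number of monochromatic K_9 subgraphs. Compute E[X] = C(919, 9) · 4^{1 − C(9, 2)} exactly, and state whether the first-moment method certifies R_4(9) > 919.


E[X] = C(919, 9) · 4^{1 − 36} = 1238828681639563077558 · 4^{−35} = 1238828681639563077558/1180591620717411303424.
As a reduced fraction: E[X] = 619414340819781538779/590295810358705651712 ≈ 1.049.
Is E[X] < 1? NO.
Since E[X] ≥ 1, the first-moment bound is inconclusive at n = 919; it does NOT by itself certify R_4(9) > 919.

E[X] = 619414340819781538779/590295810358705651712 ≈ 1.049; E[X] ≥ 1; first-moment method inconclusive here.


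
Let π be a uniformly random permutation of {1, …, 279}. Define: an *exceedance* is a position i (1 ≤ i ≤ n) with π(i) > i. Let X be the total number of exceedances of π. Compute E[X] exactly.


Write X = Σ_{i=1}^{279} X_i, where X_i = 1_{π(i) > i}.
For each fixed i, π(i) is uniform over {1, …, 279} (marginal of a uniform permutation), so P[π(i) > i] = (n − i)/n. Summing: Σ_{i=1}^{279} (n − i)/n = (0 + 1 + … + 278)/279 = 279(279 − 1)/(2·279) = (279 − 1)/2.
Hence E[X] = Σ_{i=1}^{279} (279 − i)/279 = 139 ≈ 139.00000.

E[X] = 139 = 139.00000.


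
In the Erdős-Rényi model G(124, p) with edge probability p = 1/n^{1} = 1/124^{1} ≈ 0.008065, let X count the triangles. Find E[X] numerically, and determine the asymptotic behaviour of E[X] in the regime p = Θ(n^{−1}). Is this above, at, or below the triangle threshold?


Number of potential triangles: C(124, 3) = 310124.
Each occurs with probability p³ ≈ (0.008065)³ ≈ 5.244873e-07.
By linearity: E[X] = C(124, 3)·p³ ≈ 310124 · 5.244873e-07 ≈ 0.1627.
Here α = 1, so p = 1/n is exactly at the triangle threshold p ~ 1/n. Asymptotically E[X] → c³/6 = 1³/6 = 1/6 ≈ 0.1667, a bounded constant. In this regime the triangle count is asymptotically Poisson(c³/6).

E[X] ≈ 0.1627; in regime p = Θ(1/n^{1}) E[X] stays bounded (at the triangle threshold p ~ 1/n).


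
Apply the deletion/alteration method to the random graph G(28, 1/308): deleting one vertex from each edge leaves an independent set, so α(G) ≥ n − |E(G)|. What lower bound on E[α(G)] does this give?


E[|E(G)|] = C(28, 2)·p = 378 · (1/308) = 27/22.
E[α(G)] ≥ n − E[|E(G)|] = 28 − 27/22 = 589/22.
Numerically: ≈ 26.772727.
(This is only a lower bound; the true E[α(G)] may be larger.)

E[α(G)] ≥ 589/22 ≈ 26.772727.


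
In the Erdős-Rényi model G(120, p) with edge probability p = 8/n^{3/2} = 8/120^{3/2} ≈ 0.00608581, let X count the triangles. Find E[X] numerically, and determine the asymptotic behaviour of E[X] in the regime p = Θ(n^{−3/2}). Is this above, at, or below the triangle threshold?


Number of potential triangles: C(120, 3) = 280840.
Each occurs with probability p³ ≈ (0.00608581)³ ≈ 2.25400229e-07.
By linearity: E[X] = C(120, 3)·p³ ≈ 280840 · 2.25400229e-07 ≈ 0.063301.
Since α = 3/2 > 1, p = c/n^{3/2} = o(1/n) is below the triangle threshold p ~ 1/n. Asymptotically E[X] ~ (c³/6)·n^{3(1−α)} = (8³/6)·n^{-1.5} → 0, so by Markov's inequality G has no triangles w.h.p.

E[X] ≈ 0.063301; in regime p = Θ(1/n^{3/2}) E[X] tends to 0 (below the triangle threshold p ~ 1/n).


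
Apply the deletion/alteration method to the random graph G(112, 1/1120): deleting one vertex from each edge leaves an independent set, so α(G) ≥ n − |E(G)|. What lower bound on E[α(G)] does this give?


E[|E(G)|] = C(112, 2)·p = 6216 · (1/1120) = 111/20.
E[α(G)] ≥ n − E[|E(G)|] = 112 − 111/20 = 2129/20.
Numerically: ≈ 106.450000.
(This is only a lower bound; the true E[α(G)] may be larger.)

E[α(G)] ≥ 2129/20 ≈ 106.450000.


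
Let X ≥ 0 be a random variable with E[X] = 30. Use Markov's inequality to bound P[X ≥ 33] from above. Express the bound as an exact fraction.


μ = E[X] = 30, a = 33.
Markov: P[X ≥ 33] ≤ μ/a = (30)/33 = 10/11.
Numerically: ≈ 0.909.
(Since a = 33 > μ = 30.000, the bound 10/11 is < 1 and informative.)

P[X ≥ 33] ≤ 10/11 ≈ 0.909.


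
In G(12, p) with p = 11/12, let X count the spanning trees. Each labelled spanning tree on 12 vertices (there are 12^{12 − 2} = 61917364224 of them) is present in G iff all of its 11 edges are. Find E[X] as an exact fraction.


K_12 has 12^{12 − 2} = 61917364224 labelled spanning trees.
For each such spanning tree H, let X_H = 1 if all 11 edges of H are present in G. Then P[X_H = 1] = p^{11} = (11/12)^{11} = 285311670611/743008370688.
By linearity of expectation: E[X] = Σ_H E[X_H] = 61917364224 · p^{11} = 61917364224 · 285311670611/743008370688 = 285311670611/12.
Numerically: E[X] ≈ 2.3776e+10.

E[X] = 61917364224 · (11/12)^{11} = 285311670611/12 ≈ 2.3776e+10.


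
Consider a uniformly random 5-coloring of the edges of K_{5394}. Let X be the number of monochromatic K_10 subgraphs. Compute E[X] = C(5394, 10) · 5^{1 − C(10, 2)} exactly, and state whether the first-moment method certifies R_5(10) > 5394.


E[X] = C(5394, 10) · 5^{1 − 45} = 5697982524930156243149785372878 · 5^{−44} = 5697982524930156243149785372878/5684341886080801486968994140625.
As a reduced fraction: E[X] = 5697982524930156243149785372878/5684341886080801486968994140625 ≈ 1.002400.
Is E[X] < 1? NO.
Since E[X] ≥ 1, the first-moment bound is inconclusive at n = 5394; it does NOT by itself certify R_5(10) > 5394.

E[X] = 5697982524930156243149785372878/5684341886080801486968994140625 ≈ 1.002400; E[X] ≥ 1; first-moment method inconclusive here.


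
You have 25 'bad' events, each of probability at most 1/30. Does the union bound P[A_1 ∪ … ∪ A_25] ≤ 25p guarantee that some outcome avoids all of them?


Union bound: P[∪_{i=1}^{25} A_i] ≤ Σ_i P[A_i] ≤ 25·p = 25·(1/30) = 5/6.
Numerically: 5/6 ≈ 0.833333.
Is 5/6 < 1? YES.
Since P[∪ A_i] ≤ 5/6 < 1, the complement has P[∩ A_i^c] ≥ 1 − 5/6 = 1/6 > 0, so some outcome avoids every A_i.

25·p = 5/6 ≈ 0.833333; existence CERTIFIED by the union bound.


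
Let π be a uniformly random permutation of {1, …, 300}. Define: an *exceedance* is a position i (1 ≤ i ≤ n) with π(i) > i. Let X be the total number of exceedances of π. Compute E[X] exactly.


Write X = Σ_{i=1}^{300} X_i, where X_i = 1_{π(i) > i}.
For each fixed i, π(i) is uniform over {1, …, 300} (marginal of a uniform permutation), so P[π(i) > i] = (n − i)/n. Summing: Σ_{i=1}^{300} (n − i)/n = (0 + 1 + … + 299)/300 = 300(300 − 1)/(2·300) = (300 − 1)/2.
Hence E[X] = Σ_{i=1}^{300} (300 − i)/300 = 299/2 ≈ 149.5000.

E[X] = 299/2 = 149.5000.


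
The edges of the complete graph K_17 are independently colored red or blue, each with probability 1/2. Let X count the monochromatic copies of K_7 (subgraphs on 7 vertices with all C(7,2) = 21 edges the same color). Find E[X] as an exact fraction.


Let X = Σ_S X_S over the C(17, 7) = 19448 subsets S of size 7, where X_S = 1 if the K_7 on S is monochromatic.
For a fixed S, the K_7 on S has C(7, 2) = 21 edges. P[all 21 edges red] = (1/2)^21, and likewise for blue, so P[monochromatic] = 2·(1/2)^21 = 2^{1 − 21} = 1/1048576.
By linearity of expectation: E[X] = C(17, 7) · 2^{1 − 21} = 19448 · 1/1048576 = 2431/131072.
Numerically: E[X] ≈ 0.01855.

E[X] = C(17,7)·2^(1−C(7,2)) = 2431/131072 ≈ 0.01855.


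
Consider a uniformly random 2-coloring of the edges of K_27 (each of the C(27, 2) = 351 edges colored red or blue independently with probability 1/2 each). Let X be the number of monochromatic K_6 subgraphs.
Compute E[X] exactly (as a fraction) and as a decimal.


Let X = Σ_S X_S over the C(27, 6) = 296010 subsets S of size 6, where X_S = 1 if the K_6 on S is monochromatic.
For a fixed S, the K_6 on S has C(6, 2) = 15 edges. P[all 15 edges red] = (1/2)^15, and likewise for blue, so P[monochromatic] = 2·(1/2)^15 = 2^{1 − 15} = 1/16384.
Summing: E[X] = C(27, 6) · 2^{1 − 15} = 296010 · 1/16384 = 148005/8192.
Numerically: E[X] ≈ 18.067017.

E[X] = C(27,6)·2^(1−C(6,2)) = 148005/8192 ≈ 18.067017.


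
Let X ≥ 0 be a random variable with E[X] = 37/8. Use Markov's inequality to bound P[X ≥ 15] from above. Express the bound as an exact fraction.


μ = E[X] = 37/8, a = 15.
Markov: P[X ≥ 15] ≤ μ/a = (37/8)/15 = 37/120.
Numerically: ≈ 0.3083.
(Since a = 15 > μ = 4.6250, the bound 37/120 is < 1 and informative.)

P[X ≥ 15] ≤ 37/120 ≈ 0.3083.


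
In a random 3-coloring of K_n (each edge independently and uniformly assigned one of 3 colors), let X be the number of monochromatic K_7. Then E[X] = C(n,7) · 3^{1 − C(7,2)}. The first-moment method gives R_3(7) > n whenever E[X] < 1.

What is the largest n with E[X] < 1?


We need C(n, 7) · 3^{1 − 21} < 1, i.e. C(n, 7) < 3^{21 − 1} = 3486784401.
Check values of n near the boundary:
  n = 80: C(80, 7) = 3176716400; 3176716400 < 3486784401? YES
  n = 81: C(81, 7) = 3477216600; 3477216600 < 3486784401? YES
  n = 82: C(82, 7) = 3801756816; 3801756816 < 3486784401? NO
  n = 83: C(83, 7) = 4151918628; 4151918628 < 3486784401? NO
The largest n with C(n, 7) < 3486784401 is n = 81 (where E[X] = 42928600/43046721 ≈ 0.9972560). Hence R_3(7) > 81, i.e. R_3(7) ≥ 82.

Largest n = 81; hence R_3(7) > 81.


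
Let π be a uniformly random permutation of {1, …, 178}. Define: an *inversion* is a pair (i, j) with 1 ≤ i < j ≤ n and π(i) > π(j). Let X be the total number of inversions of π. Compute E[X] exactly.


Write X = Σ X_I over the C(178, 2) = 15753 pairs i < j, with X_I the indicator of one inversion.
There are 15753 indicators.
For each fixed pair i < j, the values π(i) and π(j) are two distinct elements of {1, …, 178} in uniformly random order; by symmetry P[π(i) > π(j)] = 1/2.
By linearity: E[X] = 15753 · (1/2) = C(178, 2) · (1/2) = 15753/2 = 15753/2 ≈ 7876.5000.

E[X] = 15753/2 = 7876.5000.


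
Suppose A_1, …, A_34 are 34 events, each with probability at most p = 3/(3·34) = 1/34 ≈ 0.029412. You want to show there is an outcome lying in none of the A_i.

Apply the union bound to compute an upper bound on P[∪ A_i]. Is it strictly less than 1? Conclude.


Union bound: P[∪_{i=1}^{34} A_i] ≤ Σ_i P[A_i] ≤ 34·p = 34·(1/34) = 1.
Numerically: 1 ≈ 1.000000.
Is 1 < 1? NO.
Since the bound 1 is ≥ 1, the union bound is uninformative here; it does NOT by itself certify existence.

34·p = 1 ≈ 1.000000; existence NOT certified by the union bound.


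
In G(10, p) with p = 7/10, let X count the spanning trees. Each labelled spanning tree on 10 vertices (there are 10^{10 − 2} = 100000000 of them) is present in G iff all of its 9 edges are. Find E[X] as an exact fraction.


K_10 has 10^{10 − 2} = 100000000 labelled spanning trees.
For each such spanning tree H, let X_H = 1 if all 9 edges of H are present in G. Then P[X_H = 1] = p^{9} = (7/10)^{9} = 40353607/1000000000.
By linearity of expectation: E[X] = Σ_H E[X_H] = 100000000 · p^{9} = 100000000 · 40353607/1000000000 = 40353607/10.
Numerically: E[X] ≈ 4.035e+06.

E[X] = 100000000 · (7/10)^{9} = 40353607/10 ≈ 4.035e+06.


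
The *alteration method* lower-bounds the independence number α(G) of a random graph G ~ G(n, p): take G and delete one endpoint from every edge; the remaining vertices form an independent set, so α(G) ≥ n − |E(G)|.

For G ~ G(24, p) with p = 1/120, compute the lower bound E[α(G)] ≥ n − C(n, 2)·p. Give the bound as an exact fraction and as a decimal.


E[|E(G)|] = C(24, 2)·p = 276 · (1/120) = 23/10.
E[α(G)] ≥ n − E[|E(G)|] = 24 − 23/10 = 217/10.
Numerically: ≈ 21.700.
(This is only a lower bound; the true E[α(G)] may be larger.)

E[α(G)] ≥ 217/10 ≈ 21.700.


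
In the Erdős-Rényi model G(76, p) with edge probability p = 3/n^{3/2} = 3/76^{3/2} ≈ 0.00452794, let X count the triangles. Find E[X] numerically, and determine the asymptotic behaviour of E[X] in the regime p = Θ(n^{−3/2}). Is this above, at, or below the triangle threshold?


Number of potential triangles: C(76, 3) = 70300.
Each occurs with probability p³ ≈ (0.00452794)³ ≈ 9.28330456e-08.
By linearity: E[X] = C(76, 3)·p³ ≈ 70300 · 9.28330456e-08 ≈ 0.006526.
Since α = 3/2 > 1, p = c/n^{3/2} = o(1/n) is below the triangle threshold p ~ 1/n. Asymptotically E[X] ~ (c³/6)·n^{3(1−α)} = (3³/6)·n^{-1.5} → 0, so by Markov's inequality G has no triangles w.h.p.

E[X] ≈ 0.006526; in regime p = Θ(1/n^{3/2}) E[X] tends to 0 (below the triangle threshold p ~ 1/n).


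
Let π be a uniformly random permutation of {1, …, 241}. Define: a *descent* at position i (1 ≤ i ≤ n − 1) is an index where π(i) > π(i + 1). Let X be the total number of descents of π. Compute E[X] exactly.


Write X = Σ X_I over i = 1, …, 240, with X_I the indicator of one descent.
There are 240 indicators.
For each fixed i, the pair (π(i), π(i+1)) is a uniformly random ordered pair of distinct values from {1, …, 241}; by symmetry P[π(i) > π(i+1)] = 1/2.
By linearity: E[X] = 240 · (1/2) = (241 − 1) · (1/2) = 120 ≈ 120.0000.

E[X] = 120 = 120.0000.


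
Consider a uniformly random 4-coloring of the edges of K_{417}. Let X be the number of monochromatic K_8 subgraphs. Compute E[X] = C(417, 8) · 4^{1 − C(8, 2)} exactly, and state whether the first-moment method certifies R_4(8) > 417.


E[X] = C(417, 8) · 4^{1 − 28} = 21194845068522060 · 4^{−27} = 21194845068522060/18014398509481984.
As a reduced fraction: E[X] = 5298711267130515/4503599627370496 ≈ 1.1766.
Is E[X] < 1? NO.
Since E[X] ≥ 1, the first-moment bound is inconclusive at n = 417; it does NOT by itself certify R_4(8) > 417.

E[X] = 5298711267130515/4503599627370496 ≈ 1.1766; E[X] ≥ 1; first-moment method inconclusive here.


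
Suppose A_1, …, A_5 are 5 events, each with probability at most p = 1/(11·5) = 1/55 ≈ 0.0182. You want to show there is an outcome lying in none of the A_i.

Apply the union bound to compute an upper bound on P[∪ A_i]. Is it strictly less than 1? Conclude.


Union bound: P[∪_{i=1}^{5} A_i] ≤ Σ_i P[A_i] ≤ 5·p = 5·(1/55) = 1/11.
Numerically: 1/11 ≈ 0.0909.
Is 1/11 < 1? YES.
Since P[∪ A_i] ≤ 1/11 < 1, the complement has P[∩ A_i^c] ≥ 1 − 1/11 = 10/11 > 0, so some outcome avoids every A_i.

5·p = 1/11 ≈ 0.0909; existence CERTIFIED by the union bound.


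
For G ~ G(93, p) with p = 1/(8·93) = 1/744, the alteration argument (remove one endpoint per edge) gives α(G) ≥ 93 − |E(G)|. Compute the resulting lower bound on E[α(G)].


E[|E(G)|] = C(93, 2)·p = 4278 · (1/744) = 23/4.
E[α(G)] ≥ n − E[|E(G)|] = 93 − 23/4 = 349/4.
Numerically: ≈ 87.2500.
(This is only a lower bound; the true E[α(G)] may be larger.)

E[α(G)] ≥ 349/4 ≈ 87.2500.


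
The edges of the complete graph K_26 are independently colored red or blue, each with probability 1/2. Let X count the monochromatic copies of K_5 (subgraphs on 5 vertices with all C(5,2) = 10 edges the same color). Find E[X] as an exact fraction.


Let X = Σ_S X_S over the C(26, 5) = 65780 subsets S of size 5, where X_S = 1 if the K_5 on S is monochromatic.
For a fixed S, the K_5 on S has C(5, 2) = 10 edges. P[all 10 edges red] = (1/2)^10, and likewise for blue, so P[monochromatic] = 2·(1/2)^10 = 2^{1 − 10} = 1/512.
Summing: E[X] = C(26, 5) · 2^{1 − 10} = 65780 · 1/512 = 16445/128.
Numerically: E[X] ≈ 128.477.

E[X] = C(26,5)·2^(1−C(5,2)) = 16445/128 ≈ 128.477.


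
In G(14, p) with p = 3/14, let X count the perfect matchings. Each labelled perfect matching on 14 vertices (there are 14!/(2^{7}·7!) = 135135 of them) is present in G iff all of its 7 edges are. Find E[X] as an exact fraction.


K_14 has 14!/(2^{7}·7!) = 135135 labelled perfect matchings.
For each such perfect matching H, let X_H = 1 if all 7 edges of H are present in G. Then P[X_H = 1] = p^{7} = (3/14)^{7} = 2187/105413504.
By linearity of expectation: E[X] = Σ_H E[X_H] = 135135 · p^{7} = 135135 · 2187/105413504 = 42220035/15059072.
Numerically: E[X] ≈ 2.8036.

E[X] = 135135 · (3/14)^{7} = 42220035/15059072 ≈ 2.8036.


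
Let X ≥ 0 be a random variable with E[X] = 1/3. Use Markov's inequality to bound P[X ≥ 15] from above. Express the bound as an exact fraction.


μ = E[X] = 1/3, a = 15.
Markov: P[X ≥ 15] ≤ μ/a = (1/3)/15 = 1/45.
Numerically: ≈ 0.022.
(Since a = 15 > μ = 0.333, the bound 1/45 is < 1 and informative.)

P[X ≥ 15] ≤ 1/45 ≈ 0.022.


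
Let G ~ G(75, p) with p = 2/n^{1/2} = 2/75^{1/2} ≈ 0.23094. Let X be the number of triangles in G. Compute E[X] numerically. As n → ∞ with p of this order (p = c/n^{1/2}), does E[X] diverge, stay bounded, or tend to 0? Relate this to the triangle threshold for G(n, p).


Number of potential triangles: C(75, 3) = 67525.
Each occurs with probability p³ ≈ (0.23094)³ ≈ 1.2316806e-02.
By linearity: E[X] = C(75, 3)·p³ ≈ 67525 · 1.2316806e-02 ≈ 831.69231.
Since α = 1/2 < 1, p = c/n^{1/2} ≫ 1/n is above the triangle threshold p ~ 1/n. Asymptotically E[X] ~ (c³/6)·n^{3(1−α)} = (2³/6)·n^{1.5} → ∞; triangles are abundant w.h.p.

E[X] ≈ 831.69231; in regime p = Θ(1/n^{1/2}) E[X] diverges (above the triangle threshold p ~ 1/n).


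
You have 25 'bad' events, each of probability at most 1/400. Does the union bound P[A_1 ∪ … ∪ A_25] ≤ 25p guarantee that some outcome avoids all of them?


Union bound: P[∪_{i=1}^{25} A_i] ≤ Σ_i P[A_i] ≤ 25·p = 25·(1/400) = 1/16.
Numerically: 1/16 ≈ 0.06250.
Is 1/16 < 1? YES.
Since P[∪ A_i] ≤ 1/16 < 1, the complement has P[∩ A_i^c] ≥ 1 − 1/16 = 15/16 > 0, so some outcome avoids every A_i.

25·p = 1/16 ≈ 0.06250; existence CERTIFIED by the union bound.


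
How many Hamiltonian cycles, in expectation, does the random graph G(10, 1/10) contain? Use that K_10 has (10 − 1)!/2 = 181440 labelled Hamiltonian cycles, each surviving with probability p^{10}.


K_10 has (10 − 1)!/2 = 181440 labelled Hamiltonian cycles.
For each such Hamiltonian cycle H, let X_H = 1 if all 10 edges of H are present in G. Then P[X_H = 1] = p^{10} = (1/10)^{10} = 1/10000000000.
By linearity of expectation: E[X] = Σ_H E[X_H] = 181440 · p^{10} = 181440 · 1/10000000000 = 567/31250000.
Numerically: E[X] ≈ 1.81e-05.

E[X] = 181440 · (1/10)^{10} = 567/31250000 ≈ 1.81e-05.


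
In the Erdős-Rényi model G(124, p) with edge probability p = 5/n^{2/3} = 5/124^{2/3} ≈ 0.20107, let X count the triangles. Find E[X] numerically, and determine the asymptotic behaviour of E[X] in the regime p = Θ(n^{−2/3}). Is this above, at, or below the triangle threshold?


Number of potential triangles: C(124, 3) = 310124.
Each occurs with probability p³ ≈ (0.20107)³ ≈ 8.1295525e-03.
By linearity: E[X] = C(124, 3)·p³ ≈ 310124 · 8.1295525e-03 ≈ 2521.16935.
Since α = 2/3 < 1, p = c/n^{2/3} ≫ 1/n is above the triangle threshold p ~ 1/n. Asymptotically E[X] ~ (c³/6)·n^{3(1−α)} = (5³/6)·n^{1} → ∞; triangles are abundant w.h.p.

E[X] ≈ 2521.16935; in regime p = Θ(1/n^{2/3}) E[X] diverges (above the triangle threshold p ~ 1/n).


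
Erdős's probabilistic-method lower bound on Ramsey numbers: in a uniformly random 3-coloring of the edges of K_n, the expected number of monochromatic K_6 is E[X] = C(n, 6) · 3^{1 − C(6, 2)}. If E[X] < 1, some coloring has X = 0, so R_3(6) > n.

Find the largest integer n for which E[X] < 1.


We need C(n, 6) · 3^{1 − 15} < 1, i.e. C(n, 6) < 3^{15 − 1} = 4782969.
Check values of n near the boundary:
  n = 38: C(38, 6) = 2760681; 2760681 < 4782969? YES
  n = 39: C(39, 6) = 3262623; 3262623 < 4782969? YES
  n = 40: C(40, 6) = 3838380; 3838380 < 4782969? YES
  n = 41: C(41, 6) = 4496388; 4496388 < 4782969? YES
  n = 42: C(42, 6) = 5245786; 5245786 < 4782969? NO
  n = 43: C(43, 6) = 6096454; 6096454 < 4782969? NO
The largest n with C(n, 6) < 4782969 is n = 41 (where E[X] = 1498796/1594323 ≈ 0.94008). Hence R_3(6) > 41, i.e. R_3(6) ≥ 42.

Largest n = 41; hence R_3(6) > 41.


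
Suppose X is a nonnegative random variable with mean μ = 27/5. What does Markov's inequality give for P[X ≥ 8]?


μ = E[X] = 27/5, a = 8.
Markov: P[X ≥ 8] ≤ μ/a = (27/5)/8 = 27/40.
Numerically: ≈ 0.675000.
(Since a = 8 > μ = 5.400000, the bound 27/40 is < 1 and informative.)

P[X ≥ 8] ≤ 27/40 ≈ 0.675000.


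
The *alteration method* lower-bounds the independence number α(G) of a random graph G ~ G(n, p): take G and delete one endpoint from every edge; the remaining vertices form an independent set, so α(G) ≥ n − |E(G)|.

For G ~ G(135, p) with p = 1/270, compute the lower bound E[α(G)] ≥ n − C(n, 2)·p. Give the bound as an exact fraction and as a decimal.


E[|E(G)|] = C(135, 2)·p = 9045 · (1/270) = 67/2.
E[α(G)] ≥ n − E[|E(G)|] = 135 − 67/2 = 203/2.
Numerically: ≈ 101.500000.
(This is only a lower bound; the true E[α(G)] may be larger.)

E[α(G)] ≥ 203/2 ≈ 101.500000.


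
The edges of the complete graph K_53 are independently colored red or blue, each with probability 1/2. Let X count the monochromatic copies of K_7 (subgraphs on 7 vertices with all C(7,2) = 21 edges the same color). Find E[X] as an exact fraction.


Let X = Σ_S X_S over the C(53, 7) = 154143080 subsets S of size 7, where X_S = 1 if the K_7 on S is monochromatic.
For a fixed S, the K_7 on S has C(7, 2) = 21 edges. P[all 21 edges red] = (1/2)^21, and likewise for blue, so P[monochromatic] = 2·(1/2)^21 = 2^{1 − 21} = 1/1048576.
By linearity of expectation: E[X] = C(53, 7) · 2^{1 − 21} = 154143080 · 1/1048576 = 19267885/131072.
Numerically: E[X] ≈ 147.00230.

E[X] = C(53,7)·2^(1−C(7,2)) = 19267885/131072 ≈ 147.00230.


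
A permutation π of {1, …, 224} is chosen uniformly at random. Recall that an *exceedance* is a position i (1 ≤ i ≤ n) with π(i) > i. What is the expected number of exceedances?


Write X = Σ_{i=1}^{224} X_i, where X_i = 1_{π(i) > i}.
For each fixed i, π(i) is uniform over {1, …, 224} (marginal of a uniform permutation), so P[π(i) > i] = (n − i)/n. Summing: Σ_{i=1}^{224} (n − i)/n = (0 + 1 + … + 223)/224 = 224(224 − 1)/(2·224) = (224 − 1)/2.
Hence E[X] = Σ_{i=1}^{224} (224 − i)/224 = 223/2 ≈ 111.500000.

E[X] = 223/2 = 111.500000.


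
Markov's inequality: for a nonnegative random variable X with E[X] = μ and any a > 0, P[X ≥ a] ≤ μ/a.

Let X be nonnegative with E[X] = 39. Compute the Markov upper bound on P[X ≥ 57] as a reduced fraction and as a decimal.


μ = E[X] = 39, a = 57.
Markov: P[X ≥ 57] ≤ μ/a = (39)/57 = 13/19.
Numerically: ≈ 0.6842.
(Since a = 57 > μ = 39.0000, the bound 13/19 is < 1 and informative.)

P[X ≥ 57] ≤ 13/19 ≈ 0.6842.


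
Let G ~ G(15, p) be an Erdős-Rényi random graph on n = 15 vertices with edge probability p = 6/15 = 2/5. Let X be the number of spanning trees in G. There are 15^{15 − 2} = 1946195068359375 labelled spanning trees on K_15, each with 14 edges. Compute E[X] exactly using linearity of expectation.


K_15 has 15^{15 − 2} = 1946195068359375 labelled spanning trees.
For each such spanning tree H, let X_H = 1 if all 14 edges of H are present in G. Then P[X_H = 1] = p^{14} = (2/5)^{14} = 16384/6103515625.
By linearity of expectation: E[X] = Σ_H E[X_H] = 1946195068359375 · p^{14} = 1946195068359375 · 16384/6103515625 = 26121388032/5.
Numerically: E[X] ≈ 5.2243e+09.

E[X] = 1946195068359375 · (2/5)^{14} = 26121388032/5 ≈ 5.2243e+09.


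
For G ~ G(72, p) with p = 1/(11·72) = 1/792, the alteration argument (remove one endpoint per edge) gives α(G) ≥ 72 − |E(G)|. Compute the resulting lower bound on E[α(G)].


E[|E(G)|] = C(72, 2)·p = 2556 · (1/792) = 71/22.
E[α(G)] ≥ n − E[|E(G)|] = 72 − 71/22 = 1513/22.
Numerically: ≈ 68.772727.
(This is only a lower bound; the true E[α(G)] may be larger.)

E[α(G)] ≥ 1513/22 ≈ 68.772727.


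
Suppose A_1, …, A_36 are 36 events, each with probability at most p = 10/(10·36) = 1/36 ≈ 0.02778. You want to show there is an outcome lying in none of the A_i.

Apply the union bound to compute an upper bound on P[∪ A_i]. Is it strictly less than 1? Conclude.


Union bound: P[∪_{i=1}^{36} A_i] ≤ Σ_i P[A_i] ≤ 36·p = 36·(1/36) = 1.
Numerically: 1 ≈ 1.00000.
Is 1 < 1? NO.
Since the bound 1 is ≥ 1, the union bound is uninformative here; it does NOT by itself certify existence.

36·p = 1 ≈ 1.00000; existence NOT certified by the union bound.


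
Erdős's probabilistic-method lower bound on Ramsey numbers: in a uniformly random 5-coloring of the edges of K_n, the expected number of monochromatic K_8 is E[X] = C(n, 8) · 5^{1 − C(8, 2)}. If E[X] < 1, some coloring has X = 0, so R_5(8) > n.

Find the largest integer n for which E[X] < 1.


We need C(n, 8) · 5^{1 − 28} < 1, i.e. C(n, 8) < 5^{28 − 1} = 7450580596923828125.
Check values of n near the boundary:
  n = 861: C(861, 8) = 7250034996615275865; 7250034996615275865 < 7450580596923828125? YES
  n = 862: C(862, 8) = 7317951015318931845; 7317951015318931845 < 7450580596923828125? YES
  n = 863: C(863, 8) = 7386423071602617757; 7386423071602617757 < 7450580596923828125? YES
  n = 864: C(864, 8) = 7455455062926006708; 7455455062926006708 < 7450580596923828125? NO
The largest n with C(n, 8) < 7450580596923828125 is n = 863 (where E[X] = 7386423071602617757/7450580596923828125 ≈ 0.991389). Hence R_5(8) > 863, i.e. R_5(8) ≥ 864.

Largest n = 863; hence R_5(8) > 863.


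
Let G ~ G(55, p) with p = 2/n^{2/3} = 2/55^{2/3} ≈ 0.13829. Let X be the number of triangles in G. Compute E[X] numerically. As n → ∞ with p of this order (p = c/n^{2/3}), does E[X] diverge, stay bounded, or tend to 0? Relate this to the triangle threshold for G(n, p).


Number of potential triangles: C(55, 3) = 26235.
Each occurs with probability p³ ≈ (0.13829)³ ≈ 2.6446281e-03.
By linearity: E[X] = C(55, 3)·p³ ≈ 26235 · 2.6446281e-03 ≈ 69.38182.
Since α = 2/3 < 1, p = c/n^{2/3} ≫ 1/n is above the triangle threshold p ~ 1/n. Asymptotically E[X] ~ (c³/6)·n^{3(1−α)} = (2³/6)·n^{1} → ∞; triangles are abundant w.h.p.

E[X] ≈ 69.38182; in regime p = Θ(1/n^{2/3}) E[X] diverges (above the triangle threshold p ~ 1/n).


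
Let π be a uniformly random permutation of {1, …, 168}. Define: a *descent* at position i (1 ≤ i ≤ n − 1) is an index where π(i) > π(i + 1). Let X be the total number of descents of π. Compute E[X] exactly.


Write X = Σ X_I over i = 1, …, 167, with X_I the indicator of one descent.
There are 167 indicators.
For each fixed i, the pair (π(i), π(i+1)) is a uniformly random ordered pair of distinct values from {1, …, 168}; by symmetry P[π(i) > π(i+1)] = 1/2.
By linearity: E[X] = 167 · (1/2) = (168 − 1) · (1/2) = 167/2 ≈ 83.500000.

E[X] = 167/2 = 83.500000.


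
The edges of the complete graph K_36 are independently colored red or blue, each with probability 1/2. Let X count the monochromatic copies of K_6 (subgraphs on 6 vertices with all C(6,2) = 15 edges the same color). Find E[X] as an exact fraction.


Let X = Σ_S X_S over the C(36, 6) = 1947792 subsets S of size 6, where X_S = 1 if the K_6 on S is monochromatic.
For a fixed S, the K_6 on S has C(6, 2) = 15 edges. P[all 15 edges red] = (1/2)^15, and likewise for blue, so P[monochromatic] = 2·(1/2)^15 = 2^{1 − 15} = 1/16384.
By linearity of expectation: E[X] = C(36, 6) · 2^{1 − 15} = 1947792 · 1/16384 = 121737/1024.
Numerically: E[X] ≈ 118.884.

E[X] = C(36,6)·2^(1−C(6,2)) = 121737/1024 ≈ 118.884.


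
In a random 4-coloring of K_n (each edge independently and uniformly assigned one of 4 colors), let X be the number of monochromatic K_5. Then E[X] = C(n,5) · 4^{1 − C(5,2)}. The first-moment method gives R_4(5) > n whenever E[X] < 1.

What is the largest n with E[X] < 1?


We need C(n, 5) · 4^{1 − 10} < 1, i.e. C(n, 5) < 4^{10 − 1} = 262144.
Check values of n near the boundary:
  n = 30: C(30, 5) = 142506; 142506 < 262144? YES
  n = 31: C(31, 5) = 169911; 169911 < 262144? YES
  n = 32: C(32, 5) = 201376; 201376 < 262144? YES
  n = 33: C(33, 5) = 237336; 237336 < 262144? YES
  n = 34: C(34, 5) = 278256; 278256 < 262144? NO
  n = 35: C(35, 5) = 324632; 324632 < 262144? NO
  n = 36: C(36, 5) = 376992; 376992 < 262144? NO
The largest n with C(n, 5) < 262144 is n = 33 (where E[X] = 29667/32768 ≈ 0.9053650). Hence R_4(5) > 33, i.e. R_4(5) ≥ 34.

Largest n = 33; hence R_4(5) > 33.


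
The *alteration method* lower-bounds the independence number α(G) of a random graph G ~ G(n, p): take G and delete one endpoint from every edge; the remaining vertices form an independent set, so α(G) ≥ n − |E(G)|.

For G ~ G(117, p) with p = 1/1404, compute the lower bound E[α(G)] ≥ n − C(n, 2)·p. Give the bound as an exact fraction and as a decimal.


E[|E(G)|] = C(117, 2)·p = 6786 · (1/1404) = 29/6.
E[α(G)] ≥ n − E[|E(G)|] = 117 − 29/6 = 673/6.
Numerically: ≈ 112.167.
(This is only a lower bound; the true E[α(G)] may be larger.)

E[α(G)] ≥ 673/6 ≈ 112.167.


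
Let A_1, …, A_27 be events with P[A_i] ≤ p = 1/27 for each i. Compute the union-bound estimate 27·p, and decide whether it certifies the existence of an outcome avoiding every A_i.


Union bound: P[∪_{i=1}^{27} A_i] ≤ Σ_i P[A_i] ≤ 27·p = 27·(1/27) = 1.
Numerically: 1 ≈ 1.00000.
Is 1 < 1? NO.
Since the bound 1 is ≥ 1, the union bound is uninformative here; it does NOT by itself certify existence.

27·p = 1 ≈ 1.00000; existence NOT certified by the union bound.


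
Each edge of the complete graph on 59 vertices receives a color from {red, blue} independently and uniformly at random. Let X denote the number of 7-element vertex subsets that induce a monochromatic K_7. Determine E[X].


Let X = Σ_S X_S over the C(59, 7) = 341149446 subsets S of size 7, where X_S = 1 if the K_7 on S is monochromatic.
For a fixed S, the K_7 on S has C(7, 2) = 21 edges. P[all 21 edges red] = (1/2)^21, and likewise for blue, so P[monochromatic] = 2·(1/2)^21 = 2^{1 − 21} = 1/1048576.
Summing: E[X] = C(59, 7) · 2^{1 − 21} = 341149446 · 1/1048576 = 170574723/524288.
Numerically: E[X] ≈ 325.345465.

E[X] = C(59,7)·2^(1−C(7,2)) = 170574723/524288 ≈ 325.345465.


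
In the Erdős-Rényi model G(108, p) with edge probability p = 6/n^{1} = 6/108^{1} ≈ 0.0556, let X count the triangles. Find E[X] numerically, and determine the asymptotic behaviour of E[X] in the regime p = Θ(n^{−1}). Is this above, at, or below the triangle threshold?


Number of potential triangles: C(108, 3) = 204156.
Each occurs with probability p³ ≈ (0.0556)³ ≈ 1.71468e-04.
By linearity: E[X] = C(108, 3)·p³ ≈ 204156 · 1.71468e-04 ≈ 35.006.
Here α = 1, so p = 6/n is exactly at the triangle threshold p ~ 1/n. Asymptotically E[X] → c³/6 = 6³/6 = 36 ≈ 36.000, a bounded constant. In this regime the triangle count is asymptotically Poisson(c³/6).

E[X] ≈ 35.006; in regime p = Θ(1/n^{1}) E[X] stays bounded (at the triangle threshold p ~ 1/n).


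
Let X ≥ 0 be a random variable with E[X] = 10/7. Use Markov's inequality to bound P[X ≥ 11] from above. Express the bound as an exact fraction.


μ = E[X] = 10/7, a = 11.
Markov: P[X ≥ 11] ≤ μ/a = (10/7)/11 = 10/77.
Numerically: ≈ 0.12987.
(Since a = 11 > μ = 1.42857, the bound 10/77 is < 1 and informative.)

P[X ≥ 11] ≤ 10/77 ≈ 0.12987.


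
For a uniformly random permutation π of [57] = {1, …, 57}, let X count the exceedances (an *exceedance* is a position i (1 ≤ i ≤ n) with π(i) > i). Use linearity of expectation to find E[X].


Write X = Σ_{i=1}^{57} X_i, where X_i = 1_{π(i) > i}.
For each fixed i, π(i) is uniform over {1, …, 57} (marginal of a uniform permutation), so P[π(i) > i] = (n − i)/n. Summing: Σ_{i=1}^{57} (n − i)/n = (0 + 1 + … + 56)/57 = 57(57 − 1)/(2·57) = (57 − 1)/2.
Hence E[X] = Σ_{i=1}^{57} (57 − i)/57 = 28 ≈ 28.000000.

E[X] = 28 = 28.000000.


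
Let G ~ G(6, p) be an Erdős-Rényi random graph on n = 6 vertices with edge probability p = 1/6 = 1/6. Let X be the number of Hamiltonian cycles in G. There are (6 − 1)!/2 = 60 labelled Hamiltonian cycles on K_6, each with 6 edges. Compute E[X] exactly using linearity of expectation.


K_6 has (6 − 1)!/2 = 60 labelled Hamiltonian cycles.
For each such Hamiltonian cycle H, let X_H = 1 if all 6 edges of H are present in G. Then P[X_H = 1] = p^{6} = (1/6)^{6} = 1/46656.
Summing the indicators: E[X] = Σ_H E[X_H] = 60 · p^{6} = 60 · 1/46656 = 5/3888.
Numerically: E[X] ≈ 0.00129.

E[X] = 60 · (1/6)^{6} = 5/3888 ≈ 0.00129.


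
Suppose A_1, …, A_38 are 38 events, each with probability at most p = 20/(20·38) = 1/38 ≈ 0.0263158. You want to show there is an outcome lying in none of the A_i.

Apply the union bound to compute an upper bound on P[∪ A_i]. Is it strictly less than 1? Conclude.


Union bound: P[∪_{i=1}^{38} A_i] ≤ Σ_i P[A_i] ≤ 38·p = 38·(1/38) = 1.
Numerically: 1 ≈ 1.0000000.
Is 1 < 1? NO.
Since the bound 1 is ≥ 1, the union bound is uninformative here; it does NOT by itself certify existence.

38·p = 1 ≈ 1.0000000; existence NOT certified by the union bound.


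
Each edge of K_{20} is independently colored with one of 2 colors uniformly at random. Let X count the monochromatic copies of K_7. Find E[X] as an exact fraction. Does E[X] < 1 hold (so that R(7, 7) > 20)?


E[X] = C(20, 7) · 2^{1 − 21} = 77520 · 2^{−20} = 77520/1048576.
As a reduced fraction: E[X] = 4845/65536 ≈ 0.074.
Is E[X] < 1? YES.
Since E[X] < 1, there exists a 2-coloring of K_{20} with no monochromatic K_7; hence R(7, 7) > 20.

E[X] = 4845/65536 ≈ 0.074; E[X] < 1, so R(7, 7) > 20.


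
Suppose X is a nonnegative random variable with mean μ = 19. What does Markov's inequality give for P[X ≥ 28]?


μ = E[X] = 19, a = 28.
Markov: P[X ≥ 28] ≤ μ/a = (19)/28 = 19/28.
Numerically: ≈ 0.678571.
(Since a = 28 > μ = 19.000000, the bound 19/28 is < 1 and informative.)

P[X ≥ 28] ≤ 19/28 ≈ 0.678571.


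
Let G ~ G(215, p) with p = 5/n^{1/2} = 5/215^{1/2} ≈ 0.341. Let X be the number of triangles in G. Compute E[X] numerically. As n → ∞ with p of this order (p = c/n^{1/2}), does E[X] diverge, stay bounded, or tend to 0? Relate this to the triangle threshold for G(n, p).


Number of potential triangles: C(215, 3) = 1633355.
Each occurs with probability p³ ≈ (0.341)³ ≈ 3.96508e-02.
By linearity: E[X] = C(215, 3)·p³ ≈ 1633355 · 3.96508e-02 ≈ 64763.887.
Since α = 1/2 < 1, p = c/n^{1/2} ≫ 1/n is above the triangle threshold p ~ 1/n. Asymptotically E[X] ~ (c³/6)·n^{3(1−α)} = (5³/6)·n^{1.5} → ∞; triangles are abundant w.h.p.

E[X] ≈ 64763.887; in regime p = Θ(1/n^{1/2}) E[X] diverges (above the triangle threshold p ~ 1/n).


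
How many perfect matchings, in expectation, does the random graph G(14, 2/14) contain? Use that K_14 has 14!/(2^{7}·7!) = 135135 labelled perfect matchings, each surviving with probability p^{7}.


K_14 has 14!/(2^{7}·7!) = 135135 labelled perfect matchings.
For each such perfect matching H, let X_H = 1 if all 7 edges of H are present in G. Then P[X_H = 1] = p^{7} = (1/7)^{7} = 1/823543.
By linearity of expectation: E[X] = Σ_H E[X_H] = 135135 · p^{7} = 135135 · 1/823543 = 19305/117649.
Numerically: E[X] ≈ 0.16409.

E[X] = 135135 · (1/7)^{7} = 19305/117649 ≈ 0.16409.


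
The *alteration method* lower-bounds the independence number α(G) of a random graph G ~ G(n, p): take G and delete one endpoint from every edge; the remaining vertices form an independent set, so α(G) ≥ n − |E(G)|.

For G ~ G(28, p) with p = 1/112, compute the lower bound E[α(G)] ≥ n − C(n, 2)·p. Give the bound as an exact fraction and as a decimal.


E[|E(G)|] = C(28, 2)·p = 378 · (1/112) = 27/8.
E[α(G)] ≥ n − E[|E(G)|] = 28 − 27/8 = 197/8.
Numerically: ≈ 24.625000.
(This is only a lower bound; the true E[α(G)] may be larger.)

E[α(G)] ≥ 197/8 ≈ 24.625000.


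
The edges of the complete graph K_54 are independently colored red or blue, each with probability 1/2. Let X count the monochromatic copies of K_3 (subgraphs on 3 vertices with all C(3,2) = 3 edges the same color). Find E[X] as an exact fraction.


Let X = Σ_S X_S over the C(54, 3) = 24804 subsets S of size 3, where X_S = 1 if the K_3 on S is monochromatic.
For a fixed S, the K_3 on S has C(3, 2) = 3 edges. P[all 3 edges red] = (1/2)^3, and likewise for blue, so P[monochromatic] = 2·(1/2)^3 = 2^{1 − 3} = 1/4.
By linearity of expectation: E[X] = C(54, 3) · 2^{1 − 3} = 24804 · 1/4 = 6201.
Numerically: E[X] ≈ 6201.000.

E[X] = C(54,3)·2^(1−C(3,2)) = 6201 ≈ 6201.000.


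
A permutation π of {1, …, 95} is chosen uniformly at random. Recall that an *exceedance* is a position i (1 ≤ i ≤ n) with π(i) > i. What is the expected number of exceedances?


Write X = Σ_{i=1}^{95} X_i, where X_i = 1_{π(i) > i}.
For each fixed i, π(i) is uniform over {1, …, 95} (marginal of a uniform permutation), so P[π(i) > i] = (n − i)/n. Summing: Σ_{i=1}^{95} (n − i)/n = (0 + 1 + … + 94)/95 = 95(95 − 1)/(2·95) = (95 − 1)/2.
Hence E[X] = Σ_{i=1}^{95} (95 − i)/95 = 47 ≈ 47.000.

E[X] = 47 = 47.000.


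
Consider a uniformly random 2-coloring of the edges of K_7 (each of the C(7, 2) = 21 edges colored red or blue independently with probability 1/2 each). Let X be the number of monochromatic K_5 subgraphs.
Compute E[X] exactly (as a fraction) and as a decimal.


Let X = Σ_S X_S over the C(7, 5) = 21 subsets S of size 5, where X_S = 1 if the K_5 on S is monochromatic.
For a fixed S, the K_5 on S has C(5, 2) = 10 edges. P[all 10 edges red] = (1/2)^10, and likewise for blue, so P[monochromatic] = 2·(1/2)^10 = 2^{1 − 10} = 1/512.
By linearity: E[X] = C(7, 5) · 2^{1 − 10} = 21 · 1/512 = 21/512.
Numerically: E[X] ≈ 0.041016.

E[X] = C(7,5)·2^(1−C(5,2)) = 21/512 ≈ 0.041016.


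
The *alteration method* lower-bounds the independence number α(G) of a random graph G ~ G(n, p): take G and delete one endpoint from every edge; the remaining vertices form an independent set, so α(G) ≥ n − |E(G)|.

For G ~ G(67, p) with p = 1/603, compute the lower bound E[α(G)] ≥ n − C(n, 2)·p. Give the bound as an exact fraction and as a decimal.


E[|E(G)|] = C(67, 2)·p = 2211 · (1/603) = 11/3.
E[α(G)] ≥ n − E[|E(G)|] = 67 − 11/3 = 190/3.
Numerically: ≈ 63.333333.
(This is only a lower bound; the true E[α(G)] may be larger.)

E[α(G)] ≥ 190/3 ≈ 63.333333.


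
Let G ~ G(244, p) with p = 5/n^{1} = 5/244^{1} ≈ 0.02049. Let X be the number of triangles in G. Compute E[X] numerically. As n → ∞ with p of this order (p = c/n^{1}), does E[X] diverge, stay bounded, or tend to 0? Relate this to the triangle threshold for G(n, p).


Number of potential triangles: C(244, 3) = 2391444.
Each occurs with probability p³ ≈ (0.02049)³ ≈ 8.604795e-06.
By linearity: E[X] = C(244, 3)·p³ ≈ 2391444 · 8.604795e-06 ≈ 20.5779.
Here α = 1, so p = 5/n is exactly at the triangle threshold p ~ 1/n. Asymptotically E[X] → c³/6 = 5³/6 = 125/6 ≈ 20.8333, a bounded constant. In this regime the triangle count is asymptotically Poisson(c³/6).

E[X] ≈ 20.5779; in regime p = Θ(1/n^{1}) E[X] stays bounded (at the triangle threshold p ~ 1/n).
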